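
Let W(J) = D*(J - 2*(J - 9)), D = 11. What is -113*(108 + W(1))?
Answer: -33335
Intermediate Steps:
W(J) = 198 - 11*J (W(J) = 11*(J - 2*(J - 9)) = 11*(J - 2*(-9 + J)) = 11*(J + (18 - 2*J)) = 11*(18 - J) = 198 - 11*J)
-113*(108 + W(1)) = -113*(108 + (198 - 11*1)) = -113*(108 + (198 - 11)) = -113*(108 + 187) = -113*295 = -33335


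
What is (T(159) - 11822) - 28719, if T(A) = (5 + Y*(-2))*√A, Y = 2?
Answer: -40541 + √159 ≈ -40528.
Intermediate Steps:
T(A) = √A (T(A) = (5 + 2*(-2))*√A = (5 - 4)*√A = 1*√A = √A)
(T(159) - 11822) - 28719 = (√159 - 11822) - 28719 = (-11822 + √159) - 28719 = -40541 + √159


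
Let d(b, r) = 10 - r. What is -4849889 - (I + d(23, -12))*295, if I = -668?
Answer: -4659319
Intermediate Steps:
-4849889 - (I + d(23, -12))*295 = -4849889 - (-668 + (10 - 1*(-12)))*295 = -4849889 - (-668 + (10 + 12))*295 = -4849889 - (-668 + 22)*295 = -4849889 - (-646)*295 = -4849889 - 1*(-190570) = -4849889 + 190570 = -4659319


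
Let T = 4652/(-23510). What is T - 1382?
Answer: -16247736/11755 ≈ -1382.2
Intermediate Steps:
T = -2326/11755 (T = 4652*(-1/23510) = -2326/11755 ≈ -0.19787)
T - 1382 = -2326/11755 - 1382 = -16247736/11755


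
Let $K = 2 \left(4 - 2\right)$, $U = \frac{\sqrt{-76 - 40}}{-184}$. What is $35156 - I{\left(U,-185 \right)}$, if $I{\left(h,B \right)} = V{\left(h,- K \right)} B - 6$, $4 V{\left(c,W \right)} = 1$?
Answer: $\frac{140833}{4} \approx 35208.0$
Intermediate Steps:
$U = - \frac{i \sqrt{29}}{92}$ ($U = \sqrt{-116} \left(- \frac{1}{184}\right) = 2 i \sqrt{29} \left(- \frac{1}{184}\right) = - \frac{i \sqrt{29}}{92} \approx - 0.058534 i$)
$K = 4$ ($K = 2 \cdot 2 = 4$)
$V{\left(c,W \right)} = \frac{1}{4}$ ($V{\left(c,W \right)} = \frac{1}{4} \cdot 1 = \frac{1}{4}$)
$I{\left(h,B \right)} = -6 + \frac{B}{4}$ ($I{\left(h,B \right)} = \frac{B}{4} - 6 = -6 + \frac{B}{4}$)
$35156 - I{\left(U,-185 \right)} = 35156 - \left(-6 + \frac{1}{4} \left(-185\right)\right) = 35156 - \left(-6 - \frac{185}{4}\right) = 35156 - - \frac{209}{4} = 35156 + \frac{209}{4} = \frac{140833}{4}$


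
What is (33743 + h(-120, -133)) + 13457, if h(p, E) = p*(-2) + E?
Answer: 47307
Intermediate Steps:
h(p, E) = E - 2*p (h(p, E) = -2*p + E = E - 2*p)
(33743 + h(-120, -133)) + 13457 = (33743 + (-133 - 2*(-120))) + 13457 = (33743 + (-133 + 240)) + 13457 = (33743 + 107) + 13457 = 33850 + 13457 = 47307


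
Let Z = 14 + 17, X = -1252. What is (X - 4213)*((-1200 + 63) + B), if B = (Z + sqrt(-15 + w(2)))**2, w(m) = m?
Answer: 1032885 - 338830*I*sqrt(13) ≈ 1.0329e+6 - 1.2217e+6*I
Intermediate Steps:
Z = 31
B = (31 + I*sqrt(13))**2 (B = (31 + sqrt(-15 + 2))**2 = (31 + sqrt(-13))**2 = (31 + I*sqrt(13))**2 ≈ 948.0 + 223.54*I)
(X - 4213)*((-1200 + 63) + B) = (-1252 - 4213)*((-1200 + 63) + (31 + I*sqrt(13))**2) = -5465*(-1137 + (31 + I*sqrt(13))**2) = 6213705 - 5465*(31 + I*sqrt(13))**2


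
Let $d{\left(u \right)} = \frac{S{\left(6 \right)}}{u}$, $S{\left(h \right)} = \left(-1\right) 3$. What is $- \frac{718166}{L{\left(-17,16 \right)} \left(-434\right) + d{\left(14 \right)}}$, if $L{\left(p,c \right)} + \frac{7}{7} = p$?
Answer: $- \frac{10054324}{109365} \approx -91.934$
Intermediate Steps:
$S{\left(h \right)} = -3$
$L{\left(p,c \right)} = -1 + p$
$d{\left(u \right)} = - \frac{3}{u}$
$- \frac{718166}{L{\left(-17,16 \right)} \left(-434\right) + d{\left(14 \right)}} = - \frac{718166}{\left(-1 - 17\right) \left(-434\right) - \frac{3}{14}} = - \frac{718166}{\left(-18\right) \left(-434\right) - \frac{3}{14}} = - \frac{718166}{7812 - \frac{3}{14}} = - \frac{718166}{\frac{109365}{14}} = \left(-718166\right) \frac{14}{109365} = - \frac{10054324}{109365}$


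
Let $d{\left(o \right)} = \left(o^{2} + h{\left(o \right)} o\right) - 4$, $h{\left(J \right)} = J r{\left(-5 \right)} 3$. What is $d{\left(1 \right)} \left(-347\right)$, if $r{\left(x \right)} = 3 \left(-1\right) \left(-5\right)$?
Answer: $-14574$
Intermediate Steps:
$r{\left(x \right)} = 15$ ($r{\left(x \right)} = \left(-3\right) \left(-5\right) = 15$)
$h{\left(J \right)} = 45 J$ ($h{\left(J \right)} = J 15 \cdot 3 = 15 J 3 = 45 J$)
$d{\left(o \right)} = -4 + 46 o^{2}$ ($d{\left(o \right)} = \left(o^{2} + 45 o o\right) - 4 = \left(o^{2} + 45 o^{2}\right) - 4 = 46 o^{2} - 4 = -4 + 46 o^{2}$)
$d{\left(1 \right)} \left(-347\right) = \left(-4 + 46 \cdot 1^{2}\right) \left(-347\right) = \left(-4 + 46 \cdot 1\right) \left(-347\right) = \left(-4 + 46\right) \left(-347\right) = 42 \left(-347\right) = -14574$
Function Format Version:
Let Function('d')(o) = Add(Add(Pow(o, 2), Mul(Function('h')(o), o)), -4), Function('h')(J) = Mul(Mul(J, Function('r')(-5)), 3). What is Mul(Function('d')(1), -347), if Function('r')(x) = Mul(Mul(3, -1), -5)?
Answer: -14574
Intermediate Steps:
Function('r')(x) = 15 (Function('r')(x) = Mul(-3, -5) = 15)
Function('h')(J) = Mul(45, J) (Function('h')(J) = Mul(Mul(J, 15), 3) = Mul(Mul(15, J), 3) = Mul(45, J))
Function('d')(o) = Add(-4, Mul(46, Pow(o, 2))) (Function('d')(o) = Add(Add(Pow(o, 2), Mul(Mul(45, o), o)), -4) = Add(Add(Pow(o, 2), Mul(45, Pow(o, 2))), -4) = Add(Mul(46, Pow(o, 2)), -4) = Add(-4, Mul(46, Pow(o, 2))))
Mul(Function('d')(1), -347) = Mul(Add(-4, Mul(46, Pow(1, 2))), -347) = Mul(Add(-4, Mul(46, 1)), -347) = Mul(Add(-4, 46), -347) = Mul(42, -347) = -14574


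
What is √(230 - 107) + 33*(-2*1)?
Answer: -66 + √123 ≈ -54.909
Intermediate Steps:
√(230 - 107) + 33*(-2*1) = √123 + 33*(-2) = √123 - 66 = -66 + √123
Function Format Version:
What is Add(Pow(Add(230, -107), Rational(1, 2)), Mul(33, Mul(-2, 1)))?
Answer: Add(-66, Pow(123, Rational(1, 2))) ≈ -54.909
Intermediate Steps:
Add(Pow(Add(230, -107), Rational(1, 2)), Mul(33, Mul(-2, 1))) = Add(Pow(123, Rational(1, 2)), Mul(33, -2)) = Add(Pow(123, Rational(1, 2)), -66) = Add(-66, Pow(123, Rational(1, 2)))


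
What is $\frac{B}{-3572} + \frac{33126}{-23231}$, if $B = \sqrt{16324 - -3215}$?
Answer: $- \frac{33126}{23231} - \frac{3 \sqrt{2171}}{3572} \approx -1.4651$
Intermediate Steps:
$B = 3 \sqrt{2171}$ ($B = \sqrt{16324 + \left(-5272 + 8487\right)} = \sqrt{16324 + 3215} = \sqrt{19539} = 3 \sqrt{2171} \approx 139.78$)
$\frac{B}{-3572} + \frac{33126}{-23231} = \frac{3 \sqrt{2171}}{-3572} + \frac{33126}{-23231} = 3 \sqrt{2171} \left(- \frac{1}{3572}\right) + 33126 \left(- \frac{1}{23231}\right) = - \frac{3 \sqrt{2171}}{3572} - \frac{33126}{23231} = - \frac{33126}{23231} - \frac{3 \sqrt{2171}}{3572}$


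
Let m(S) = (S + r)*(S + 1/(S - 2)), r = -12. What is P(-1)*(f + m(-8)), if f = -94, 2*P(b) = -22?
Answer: -748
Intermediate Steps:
P(b) = -11 (P(b) = (1/2)*(-22) = -11)
m(S) = (-12 + S)*(S + 1/(-2 + S)) (m(S) = (S - 12)*(S + 1/(S - 2)) = (-12 + S)*(S + 1/(-2 + S)))
P(-1)*(f + m(-8)) = -11*(-94 + (-12 + (-8)**3 - 14*(-8)**2 + 25*(-8))/(-2 - 8)) = -11*(-94 + (-12 - 512 - 14*64 - 200)/(-10)) = -11*(-94 - (-12 - 512 - 896 - 200)/10) = -11*(-94 - 1/10*(-1620)) = -11*(-94 + 162) = -11*68 = -748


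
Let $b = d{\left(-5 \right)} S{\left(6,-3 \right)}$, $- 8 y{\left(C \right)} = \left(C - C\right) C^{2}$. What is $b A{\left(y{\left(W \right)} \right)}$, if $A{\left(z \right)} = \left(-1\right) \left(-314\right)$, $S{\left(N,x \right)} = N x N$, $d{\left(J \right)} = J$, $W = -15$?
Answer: $169560$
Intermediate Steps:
$y{\left(C \right)} = 0$ ($y{\left(C \right)} = - \frac{\left(C - C\right) C^{2}}{8} = - \frac{0 C^{2}}{8} = \left(- \frac{1}{8}\right) 0 = 0$)
$S{\left(N,x \right)} = x N^{2}$
$b = 540$ ($b = - 5 \left(- 3 \cdot 6^{2}\right) = - 5 \left(\left(-3\right) 36\right) = \left(-5\right) \left(-108\right) = 540$)
$A{\left(z \right)} = 314$
$b A{\left(y{\left(W \right)} \right)} = 540 \cdot 314 = 169560$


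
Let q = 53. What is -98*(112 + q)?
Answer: -16170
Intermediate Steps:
-98*(112 + q) = -98*(112 + 53) = -98*165 = -16170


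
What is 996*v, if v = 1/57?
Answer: 332/19 ≈ 17.474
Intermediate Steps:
v = 1/57 ≈ 0.017544
996*v = 996*(1/57) = 332/19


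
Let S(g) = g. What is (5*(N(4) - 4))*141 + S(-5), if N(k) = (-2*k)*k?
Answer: -25385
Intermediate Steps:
N(k) = -2*k²
(5*(N(4) - 4))*141 + S(-5) = (5*(-2*4² - 4))*141 - 5 = (5*(-2*16 - 4))*141 - 5 = (5*(-32 - 4))*141 - 5 = (5*(-36))*141 - 5 = -180*141 - 5 = -25380 - 5 = -25385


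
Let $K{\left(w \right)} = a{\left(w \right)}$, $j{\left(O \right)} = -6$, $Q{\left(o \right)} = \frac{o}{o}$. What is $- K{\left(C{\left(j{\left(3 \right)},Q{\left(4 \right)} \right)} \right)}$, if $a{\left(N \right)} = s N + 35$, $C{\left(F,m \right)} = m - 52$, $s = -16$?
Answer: $-851$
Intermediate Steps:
$Q{\left(o \right)} = 1$
$C{\left(F,m \right)} = -52 + m$
$a{\left(N \right)} = 35 - 16 N$ ($a{\left(N \right)} = - 16 N + 35 = 35 - 16 N$)
$K{\left(w \right)} = 35 - 16 w$
$- K{\left(C{\left(j{\left(3 \right)},Q{\left(4 \right)} \right)} \right)} = - (35 - 16 \left(-52 + 1\right)) = - (35 - -816) = - (35 + 816) = \left(-1\right) 851 = -851$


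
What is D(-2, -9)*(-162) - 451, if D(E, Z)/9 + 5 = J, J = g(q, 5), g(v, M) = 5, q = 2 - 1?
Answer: -451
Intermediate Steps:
q = 1
J = 5
D(E, Z) = 0 (D(E, Z) = -45 + 9*5 = -45 + 45 = 0)
D(-2, -9)*(-162) - 451 = 0*(-162) - 451 = 0 - 451 = -451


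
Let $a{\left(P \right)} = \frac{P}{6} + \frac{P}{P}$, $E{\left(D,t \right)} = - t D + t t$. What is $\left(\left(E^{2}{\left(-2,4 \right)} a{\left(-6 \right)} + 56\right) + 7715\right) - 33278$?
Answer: $-25507$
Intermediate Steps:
$E{\left(D,t \right)} = t^{2} - D t$ ($E{\left(D,t \right)} = - D t + t^{2} = t^{2} - D t$)
$a{\left(P \right)} = 1 + \frac{P}{6}$ ($a{\left(P \right)} = P \frac{1}{6} + 1 = \frac{P}{6} + 1 = 1 + \frac{P}{6}$)
$\left(\left(E^{2}{\left(-2,4 \right)} a{\left(-6 \right)} + 56\right) + 7715\right) - 33278 = \left(\left(\left(4 \left(4 - -2\right)\right)^{2} \left(1 + \frac{1}{6} \left(-6\right)\right) + 56\right) + 7715\right) - 33278 = \left(\left(\left(4 \left(4 + 2\right)\right)^{2} \left(1 - 1\right) + 56\right) + 7715\right) - 33278 = \left(\left(\left(4 \cdot 6\right)^{2} \cdot 0 + 56\right) + 7715\right) - 33278 = \left(\left(24^{2} \cdot 0 + 56\right) + 7715\right) - 33278 = \left(\left(576 \cdot 0 + 56\right) + 7715\right) - 33278 = \left(\left(0 + 56\right) + 7715\right) - 33278 = \left(56 + 7715\right) - 33278 = 7771 - 33278 = -25507$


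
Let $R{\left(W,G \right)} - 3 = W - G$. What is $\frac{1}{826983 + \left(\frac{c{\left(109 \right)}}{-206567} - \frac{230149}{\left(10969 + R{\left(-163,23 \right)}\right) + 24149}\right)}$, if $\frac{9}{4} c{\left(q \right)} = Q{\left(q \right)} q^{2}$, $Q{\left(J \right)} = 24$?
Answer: $\frac{141498395}{117015748201612} \approx 1.2092 \cdot 10^{-6}$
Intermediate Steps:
$R{\left(W,G \right)} = 3 + W - G$ ($R{\left(W,G \right)} = 3 - \left(G - W\right) = 3 + W - G$)
$c{\left(q \right)} = \frac{32 q^{2}}{3}$ ($c{\left(q \right)} = \frac{4 \cdot 24 q^{2}}{9} = \frac{32 q^{2}}{3}$)
$\frac{1}{826983 + \left(\frac{c{\left(109 \right)}}{-206567} - \frac{230149}{\left(10969 + R{\left(-163,23 \right)}\right) + 24149}\right)} = \frac{1}{826983 + \left(\frac{\frac{32}{3} \cdot 109^{2}}{-206567} - \frac{230149}{\left(10969 - 183\right) + 24149}\right)} = \frac{1}{826983 + \left(\frac{32}{3} \cdot 11881 \left(- \frac{1}{206567}\right) - \frac{230149}{\left(10969 - 183\right) + 24149}\right)} = \frac{1}{826983 + \left(\frac{380192}{3} \left(- \frac{1}{206567}\right) - \frac{230149}{\left(10969 - 183\right) + 24149}\right)} = \frac{1}{826983 - \left(\frac{380192}{619701} + \frac{230149}{10786 + 24149}\right)} = \frac{1}{826983 - \left(\frac{380192}{619701} + \frac{230149}{34935}\right)} = \frac{1}{826983 - \frac{1018990673}{141498395}} = \frac{1}{\frac{117015748201612}{141498395}} = \frac{141498395}{117015748201612}$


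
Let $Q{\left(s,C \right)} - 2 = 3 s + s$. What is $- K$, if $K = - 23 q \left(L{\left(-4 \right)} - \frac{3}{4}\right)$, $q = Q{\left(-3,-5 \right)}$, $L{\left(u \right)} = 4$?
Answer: $- \frac{1495}{2} \approx -747.5$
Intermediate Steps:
$Q{\left(s,C \right)} = 2 + 4 s$ ($Q{\left(s,C \right)} = 2 + \left(3 s + s\right) = 2 + 4 s$)
$q = -10$ ($q = 2 + 4 \left(-3\right) = 2 - 12 = -10$)
$K = \frac{1495}{2}$ ($K = - 23 \left(- 10 \left(4 - \frac{3}{4}\right)\right) = - 23 \left(\left(-10\right) \frac{13}{4}\right) = \left(-23\right) \left(- \frac{65}{2}\right) = \frac{1495}{2} \approx 747.5$)
$- K = \left(-1\right) \frac{1495}{2} = - \frac{1495}{2}$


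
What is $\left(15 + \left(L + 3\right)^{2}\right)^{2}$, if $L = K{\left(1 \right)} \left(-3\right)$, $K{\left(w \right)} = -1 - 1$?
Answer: $9216$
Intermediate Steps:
$K{\left(w \right)} = -2$
$L = 6$ ($L = \left(-2\right) \left(-3\right) = 6$)
$\left(15 + \left(L + 3\right)^{2}\right)^{2} = \left(15 + \left(6 + 3\right)^{2}\right)^{2} = \left(15 + 9^{2}\right)^{2} = \left(15 + 81\right)^{2} = 96^{2} = 9216$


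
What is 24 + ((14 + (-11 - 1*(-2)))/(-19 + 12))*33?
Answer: 3/7 ≈ 0.42857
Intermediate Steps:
24 + ((14 + (-11 - 1*(-2)))/(-19 + 12))*33 = 24 + ((14 + (-11 + 2))/(-7))*33 = 24 + ((14 - 9)*(-⅐))*33 = 24 + (5*(-⅐))*33 = 24 - 5/7*33 = 24 - 165/7 = 3/7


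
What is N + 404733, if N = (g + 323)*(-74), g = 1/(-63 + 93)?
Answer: 5712428/15 ≈ 3.8083e+5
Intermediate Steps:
g = 1/30 ≈ 0.033333
N = -358567/15 (N = (1/30 + 323)*(-74) = (9691/30)*(-74) = -358567/15 ≈ -23904.)
N + 404733 = -358567/15 + 404733 = 5712428/15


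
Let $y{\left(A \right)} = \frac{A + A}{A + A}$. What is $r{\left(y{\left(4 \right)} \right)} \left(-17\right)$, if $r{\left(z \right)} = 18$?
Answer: $-306$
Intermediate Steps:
$y{\left(A \right)} = 1$ ($y{\left(A \right)} = \frac{2 A}{2 A} = 2 A \frac{1}{2 A} = 1$)
$r{\left(y{\left(4 \right)} \right)} \left(-17\right) = 18 \left(-17\right) = -306$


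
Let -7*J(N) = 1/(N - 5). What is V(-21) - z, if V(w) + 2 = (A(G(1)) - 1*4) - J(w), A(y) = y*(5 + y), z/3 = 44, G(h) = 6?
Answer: -13105/182 ≈ -72.005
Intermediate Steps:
J(N) = -1/(7*(-5 + N)) (J(N) = -1/(7*(N - 5)) = -1/(7*(-5 + N)))
z = 132 (z = 3*44 = 132)
V(w) = 60 + 1/(-35 + 7*w) (V(w) = -2 + ((6*(5 + 6) - 1*4) - (-1)/(-35 + 7*w)) = -2 + ((6*11 - 4) + 1/(-35 + 7*w)) = -2 + ((66 - 4) + 1/(-35 + 7*w)) = -2 + (62 + 1/(-35 + 7*w)) = 60 + 1/(-35 + 7*w))
V(-21) - z = (-2099 + 420*(-21))/(7*(-5 - 21)) - 1*132 = (1/7)*(-2099 - 8820)/(-26) - 132 = (1/7)*(-1/26)*(-10919) - 132 = 10919/182 - 132 = -13105/182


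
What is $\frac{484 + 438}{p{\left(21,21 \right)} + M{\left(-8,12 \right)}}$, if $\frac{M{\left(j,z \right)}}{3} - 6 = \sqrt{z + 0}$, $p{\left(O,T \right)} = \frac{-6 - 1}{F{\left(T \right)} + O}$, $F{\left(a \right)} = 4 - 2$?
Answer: $\frac{8630842}{108517} - \frac{2926428 \sqrt{3}}{108517} \approx 32.825$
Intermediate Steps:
$F{\left(a \right)} = 2$ ($F{\left(a \right)} = 4 - 2 = 2$)
$p{\left(O,T \right)} = - \frac{7}{2 + O}$ ($p{\left(O,T \right)} = \frac{-6 - 1}{2 + O} = - \frac{7}{2 + O}$)
$M{\left(j,z \right)} = 18 + 3 \sqrt{z}$ ($M{\left(j,z \right)} = 18 + 3 \sqrt{z + 0} = 18 + 3 \sqrt{z}$)
$\frac{484 + 438}{p{\left(21,21 \right)} + M{\left(-8,12 \right)}} = \frac{484 + 438}{- \frac{7}{2 + 21} + \left(18 + 3 \sqrt{12}\right)} = \frac{922}{- \frac{7}{23} + \left(18 + 3 \cdot 2 \sqrt{3}\right)} = \frac{922}{\left(-7\right) \frac{1}{23} + \left(18 + 6 \sqrt{3}\right)} = \frac{922}{- \frac{7}{23} + \left(18 + 6 \sqrt{3}\right)} = \frac{922}{\frac{407}{23} + 6 \sqrt{3}}$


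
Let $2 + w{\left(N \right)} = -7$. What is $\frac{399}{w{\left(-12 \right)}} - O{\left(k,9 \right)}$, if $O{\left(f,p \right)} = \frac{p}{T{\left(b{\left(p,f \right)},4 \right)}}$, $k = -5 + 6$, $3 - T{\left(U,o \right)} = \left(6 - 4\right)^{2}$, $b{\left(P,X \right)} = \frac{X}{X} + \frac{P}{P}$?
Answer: $- \frac{106}{3} \approx -35.333$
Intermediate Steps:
$w{\left(N \right)} = -9$ ($w{\left(N \right)} = -2 - 7 = -9$)
$b{\left(P,X \right)} = 2$ ($b{\left(P,X \right)} = 1 + 1 = 2$)
$T{\left(U,o \right)} = -1$ ($T{\left(U,o \right)} = 3 - \left(6 - 4\right)^{2} = 3 - 2^{2} = 3 - 4 = -1$)
$k = 1$
$O{\left(f,p \right)} = - p$ ($O{\left(f,p \right)} = \frac{p}{-1} = p \left(-1\right) = - p$)
$\frac{399}{w{\left(-12 \right)}} - O{\left(k,9 \right)} = \frac{399}{-9} - \left(-1\right) 9 = 399 \left(- \frac{1}{9}\right) - -9 = - \frac{133}{3} + 9 = - \frac{106}{3}$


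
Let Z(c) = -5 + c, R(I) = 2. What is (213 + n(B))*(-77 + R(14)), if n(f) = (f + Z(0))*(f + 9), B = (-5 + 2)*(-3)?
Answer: -21375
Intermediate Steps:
B = 9 (B = -3*(-3) = 9)
n(f) = (-5 + f)*(9 + f) (n(f) = (f + (-5 + 0))*(f + 9) = (f - 5)*(9 + f) = (-5 + f)*(9 + f))
(213 + n(B))*(-77 + R(14)) = (213 + (-45 + 9**2 + 4*9))*(-77 + 2) = (213 + (-45 + 81 + 36))*(-75) = (213 + 72)*(-75) = 285*(-75) = -21375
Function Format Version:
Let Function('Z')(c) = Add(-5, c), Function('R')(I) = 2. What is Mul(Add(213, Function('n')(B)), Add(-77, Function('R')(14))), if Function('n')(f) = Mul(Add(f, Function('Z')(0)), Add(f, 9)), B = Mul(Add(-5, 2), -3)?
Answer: -21375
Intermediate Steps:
B = 9 (B = Mul(-3, -3) = 9)
Function('n')(f) = Mul(Add(-5, f), Add(9, f)) (Function('n')(f) = Mul(Add(f, Add(-5, 0)), Add(f, 9)) = Mul(Add(f, -5), Add(9, f)) = Mul(Add(-5, f), Add(9, f)))
Mul(Add(213, Function('n')(B)), Add(-77, Function('R')(14))) = Mul(Add(213, Add(-45, Pow(9, 2), Mul(4, 9))), Add(-77, 2)) = Mul(Add(213, Add(-45, 81, 36)), -75) = Mul(Add(213, 72), -75) = Mul(285, -75) = -21375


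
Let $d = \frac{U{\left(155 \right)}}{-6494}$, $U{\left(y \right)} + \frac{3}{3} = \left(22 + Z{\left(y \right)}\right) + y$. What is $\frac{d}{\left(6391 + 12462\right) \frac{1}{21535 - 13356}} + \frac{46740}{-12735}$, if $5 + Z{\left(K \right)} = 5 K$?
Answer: $- \frac{194032591439}{51972121659} \approx -3.7334$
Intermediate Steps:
$Z{\left(K \right)} = -5 + 5 K$
$U{\left(y \right)} = 16 + 6 y$ ($U{\left(y \right)} = -1 + \left(\left(22 + \left(-5 + 5 y\right)\right) + y\right) = -1 + \left(\left(17 + 5 y\right) + y\right) = -1 + \left(17 + 6 y\right) = 16 + 6 y$)
$d = - \frac{473}{3247}$ ($d = \frac{16 + 6 \cdot 155}{-6494} = \left(16 + 930\right) \left(- \frac{1}{6494}\right) = 946 \left(- \frac{1}{6494}\right) = - \frac{473}{3247} \approx -0.14567$)
$\frac{d}{\left(6391 + 12462\right) \frac{1}{21535 - 13356}} + \frac{46740}{-12735} = - \frac{473}{3247 \frac{6391 + 12462}{21535 - 13356}} + \frac{46740}{-12735} = - \frac{473}{3247 \cdot \frac{18853}{8179}} + 46740 \left(- \frac{1}{12735}\right) = - \frac{473}{3247 \cdot 18853 \cdot \frac{1}{8179}} - \frac{3116}{849} = - \frac{473}{3247 \cdot \frac{18853}{8179}} - \frac{3116}{849} = \left(- \frac{473}{3247}\right) \frac{8179}{18853} - \frac{3116}{849} = - \frac{3868667}{61215691} - \frac{3116}{849} = - \frac{194032591439}{51972121659}$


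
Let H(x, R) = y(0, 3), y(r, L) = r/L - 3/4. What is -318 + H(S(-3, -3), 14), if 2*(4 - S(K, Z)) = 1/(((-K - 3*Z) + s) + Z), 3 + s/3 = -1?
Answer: -1275/4 ≈ -318.75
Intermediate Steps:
s = -12 (s = -9 + 3*(-1) = -9 - 3 = -12)
S(K, Z) = 4 - 1/(2*(-12 - K - 2*Z)) (S(K, Z) = 4 - 1/(2*(((-K - 3*Z) - 12) + Z)) = 4 - 1/(2*((-12 - K - 3*Z) + Z)) = 4 - 1/(2*(-12 - K - 2*Z)))
y(r, L) = -3/4 + r/L (y(r, L) = r/L - 3*1/4 = r/L - 3/4 = -3/4 + r/L)
H(x, R) = -3/4 (H(x, R) = -3/4 + 0/3 = -3/4 + 0*(1/3) = -3/4 + 0 = -3/4)
-318 + H(S(-3, -3), 14) = -318 - 3/4 = -1275/4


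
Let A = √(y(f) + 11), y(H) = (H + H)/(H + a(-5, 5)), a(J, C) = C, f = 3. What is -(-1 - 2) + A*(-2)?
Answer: 3 - √47 ≈ -3.8557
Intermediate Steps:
y(H) = 2*H/(5 + H) (y(H) = (H + H)/(H + 5) = (2*H)/(5 + H) = 2*H/(5 + H))
A = √47/2 (A = √(2*3/(5 + 3) + 11) = √(2*3/8 + 11) = √(2*3*(⅛) + 11) = √(¾ + 11) = √(47/4) = √47/2 ≈ 3.4278)
-(-1 - 2) + A*(-2) = -(-1 - 2) + (√47/2)*(-2) = -1*(-3) - √47 = 3 - √47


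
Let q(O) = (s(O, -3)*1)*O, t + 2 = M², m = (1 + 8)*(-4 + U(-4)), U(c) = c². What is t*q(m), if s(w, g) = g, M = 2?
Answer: -648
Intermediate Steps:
m = 108 (m = (1 + 8)*(-4 + (-4)²) = 9*(-4 + 16) = 9*12 = 108)
t = 2 (t = -2 + 2² = -2 + 4 = 2)
q(O) = -3*O (q(O) = (-3*1)*O = -3*O)
t*q(m) = 2*(-3*108) = 2*(-324) = -648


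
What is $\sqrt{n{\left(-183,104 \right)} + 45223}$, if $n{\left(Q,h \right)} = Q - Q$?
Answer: $\sqrt{45223} \approx 212.66$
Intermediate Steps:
$n{\left(Q,h \right)} = 0$
$\sqrt{n{\left(-183,104 \right)} + 45223} = \sqrt{0 + 45223} = \sqrt{45223}$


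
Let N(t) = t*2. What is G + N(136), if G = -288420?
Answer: -288148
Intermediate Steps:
N(t) = 2*t
G + N(136) = -288420 + 2*136 = -288420 + 272 = -288148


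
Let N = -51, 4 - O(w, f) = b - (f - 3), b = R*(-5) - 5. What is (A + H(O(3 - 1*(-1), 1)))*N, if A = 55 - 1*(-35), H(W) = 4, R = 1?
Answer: -4794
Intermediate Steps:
b = -10 (b = 1*(-5) - 5 = -5 - 5 = -10)
O(w, f) = 11 + f (O(w, f) = 4 - (-10 - (f - 3)) = 4 - (-10 - (-3 + f)) = 4 - (-10 + (3 - f)) = 4 - (-7 - f) = 4 + (7 + f) = 11 + f)
A = 90 (A = 55 + 35 = 90)
(A + H(O(3 - 1*(-1), 1)))*N = (90 + 4)*(-51) = 94*(-51) = -4794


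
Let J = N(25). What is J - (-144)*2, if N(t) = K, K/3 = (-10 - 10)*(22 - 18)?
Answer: 48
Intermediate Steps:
K = -240 (K = 3*((-10 - 10)*(22 - 18)) = 3*(-20*4) = 3*(-80) = -240)
N(t) = -240
J = -240
J - (-144)*2 = -240 - (-144)*2 = -240 - 1*(-288) = -240 + 288 = 48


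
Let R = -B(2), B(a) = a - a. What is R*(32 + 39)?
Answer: 0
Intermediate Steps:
B(a) = 0
R = 0 (R = -1*0 = 0)
R*(32 + 39) = 0*(32 + 39) = 0*71 = 0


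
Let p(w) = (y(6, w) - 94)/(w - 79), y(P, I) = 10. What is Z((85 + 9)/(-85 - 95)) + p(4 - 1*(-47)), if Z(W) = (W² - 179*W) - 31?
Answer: 532579/8100 ≈ 65.750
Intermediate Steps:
p(w) = -84/(-79 + w) (p(w) = (10 - 94)/(w - 79) = -84/(-79 + w))
Z(W) = -31 + W² - 179*W
Z((85 + 9)/(-85 - 95)) + p(4 - 1*(-47)) = (-31 + ((85 + 9)/(-85 - 95))² - 179*(85 + 9)/(-85 - 95)) - 84/(-79 + (4 - 1*(-47))) = (-31 + (94/(-180))² - 16826/(-180)) - 84/(-79 + (4 + 47)) = (-31 + (94*(-1/180))² - 16826*(-1)/180) - 84/(-79 + 51) = (-31 + (-47/90)² - 179*(-47/90)) - 84/(-28) = (-31 + 2209/8100 + 8413/90) - 84*(-1/28) = 508279/8100 + 3 = 532579/8100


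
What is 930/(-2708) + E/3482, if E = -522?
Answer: -1162959/2357314 ≈ -0.49334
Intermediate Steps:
930/(-2708) + E/3482 = 930/(-2708) - 522/3482 = 930*(-1/2708) - 522*1/3482 = -465/1354 - 261/1741 = -1162959/2357314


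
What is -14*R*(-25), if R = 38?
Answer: 13300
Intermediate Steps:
-14*R*(-25) = -14*38*(-25) = -532*(-25) = 13300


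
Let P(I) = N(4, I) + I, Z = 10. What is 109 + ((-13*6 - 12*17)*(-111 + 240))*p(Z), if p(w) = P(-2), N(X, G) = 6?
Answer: -145403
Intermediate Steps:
P(I) = 6 + I
p(w) = 4 (p(w) = 6 - 2 = 4)
109 + ((-13*6 - 12*17)*(-111 + 240))*p(Z) = 109 + ((-13*6 - 12*17)*(-111 + 240))*4 = 109 + ((-78 - 204)*129)*4 = 109 - 282*129*4 = 109 - 36378*4 = 109 - 145512 = -145403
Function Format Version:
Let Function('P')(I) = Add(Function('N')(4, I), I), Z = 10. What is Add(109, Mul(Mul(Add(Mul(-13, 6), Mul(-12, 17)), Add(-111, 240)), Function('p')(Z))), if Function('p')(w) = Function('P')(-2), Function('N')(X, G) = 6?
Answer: -145403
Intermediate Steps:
Function('P')(I) = Add(6, I)
Function('p')(w) = 4 (Function('p')(w) = Add(6, -2) = 4)
Add(109, Mul(Mul(Add(Mul(-13, 6), Mul(-12, 17)), Add(-111, 240)), Function('p')(Z))) = Add(109, Mul(Mul(Add(Mul(-13, 6), Mul(-12, 17)), Add(-111, 240)), 4)) = Add(109, Mul(Mul(Add(-78, -204), 129), 4)) = Add(109, Mul(Mul(-282, 129), 4)) = Add(109, Mul(-36378, 4)) = Add(109, -145512) = -145403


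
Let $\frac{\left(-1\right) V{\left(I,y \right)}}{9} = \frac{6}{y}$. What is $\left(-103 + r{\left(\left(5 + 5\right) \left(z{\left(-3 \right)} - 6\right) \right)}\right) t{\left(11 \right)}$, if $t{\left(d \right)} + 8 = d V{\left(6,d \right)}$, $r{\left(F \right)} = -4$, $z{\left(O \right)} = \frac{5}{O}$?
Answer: $6634$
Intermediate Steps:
$V{\left(I,y \right)} = - \frac{54}{y}$ ($V{\left(I,y \right)} = - 9 \frac{6}{y} = - \frac{54}{y}$)
$t{\left(d \right)} = -62$ ($t{\left(d \right)} = -8 + d \left(- \frac{54}{d}\right) = -8 - 54 = -62$)
$\left(-103 + r{\left(\left(5 + 5\right) \left(z{\left(-3 \right)} - 6\right) \right)}\right) t{\left(11 \right)} = \left(-103 - 4\right) \left(-62\right) = \left(-107\right) \left(-62\right) = 6634$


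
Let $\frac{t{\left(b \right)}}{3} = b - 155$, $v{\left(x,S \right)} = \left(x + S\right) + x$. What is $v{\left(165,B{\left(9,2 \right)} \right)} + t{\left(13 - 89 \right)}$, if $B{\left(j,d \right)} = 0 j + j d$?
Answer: $-345$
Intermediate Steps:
$B{\left(j,d \right)} = d j$ ($B{\left(j,d \right)} = 0 + d j = d j$)
$v{\left(x,S \right)} = S + 2 x$ ($v{\left(x,S \right)} = \left(S + x\right) + x = S + 2 x$)
$t{\left(b \right)} = -465 + 3 b$ ($t{\left(b \right)} = 3 \left(b - 155\right) = 3 \left(-155 + b\right) = -465 + 3 b$)
$v{\left(165,B{\left(9,2 \right)} \right)} + t{\left(13 - 89 \right)} = \left(2 \cdot 9 + 2 \cdot 165\right) - \left(465 - 3 \left(13 - 89\right)\right) = \left(18 + 330\right) - \left(465 - 3 \left(13 - 89\right)\right) = 348 + \left(-465 + 3 \left(-76\right)\right) = 348 - 693 = -345$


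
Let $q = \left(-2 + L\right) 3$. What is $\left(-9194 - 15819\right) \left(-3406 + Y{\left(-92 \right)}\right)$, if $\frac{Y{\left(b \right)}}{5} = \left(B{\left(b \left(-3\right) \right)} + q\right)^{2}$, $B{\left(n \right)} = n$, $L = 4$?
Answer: $-9860474782$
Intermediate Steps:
$q = 6$ ($q = \left(-2 + 4\right) 3 = 2 \cdot 3 = 6$)
$Y{\left(b \right)} = 5 \left(6 - 3 b\right)^{2}$ ($Y{\left(b \right)} = 5 \left(b \left(-3\right) + 6\right)^{2} = 5 \left(- 3 b + 6\right)^{2} = 5 \left(6 - 3 b\right)^{2}$)
$\left(-9194 - 15819\right) \left(-3406 + Y{\left(-92 \right)}\right) = \left(-9194 - 15819\right) \left(-3406 + 45 \left(-2 - 92\right)^{2}\right) = - 25013 \left(-3406 + 45 \left(-94\right)^{2}\right) = - 25013 \left(-3406 + 45 \cdot 8836\right) = - 25013 \left(-3406 + 397620\right) = \left(-25013\right) 394214 = -9860474782$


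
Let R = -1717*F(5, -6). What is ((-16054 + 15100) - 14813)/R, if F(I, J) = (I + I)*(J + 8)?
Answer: 15767/34340 ≈ 0.45914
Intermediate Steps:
F(I, J) = 2*I*(8 + J) (F(I, J) = (2*I)*(8 + J) = 2*I*(8 + J))
R = -34340 (R = -3434*5*(8 - 6) = -3434*5*2 = -1717*20 = -34340)
((-16054 + 15100) - 14813)/R = ((-16054 + 15100) - 14813)/(-34340) = (-954 - 14813)*(-1/34340) = -15767*(-1/34340) = 15767/34340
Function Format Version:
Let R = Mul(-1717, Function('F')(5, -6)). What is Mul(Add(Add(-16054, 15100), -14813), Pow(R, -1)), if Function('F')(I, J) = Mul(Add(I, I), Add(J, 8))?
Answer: Rational(15767, 34340) ≈ 0.45914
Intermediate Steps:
Function('F')(I, J) = Mul(2, I, Add(8, J)) (Function('F')(I, J) = Mul(Mul(2, I), Add(8, J)) = Mul(2, I, Add(8, J)))
R = -34340 (R = Mul(-1717, Mul(2, 5, Add(8, -6))) = Mul(-1717, Mul(2, 5, 2)) = Mul(-1717, 20) = -34340)
Mul(Add(Add(-16054, 15100), -14813), Pow(R, -1)) = Mul(Add(Add(-16054, 15100), -14813), Pow(-34340, -1)) = Mul(Add(-954, -14813), Rational(-1, 34340)) = Mul(-15767, Rational(-1, 34340)) = Rational(15767, 34340)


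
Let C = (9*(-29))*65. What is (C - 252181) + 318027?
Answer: 48881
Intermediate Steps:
C = -16965 (C = -261*65 = -16965)
(C - 252181) + 318027 = (-16965 - 252181) + 318027 = -269146 + 318027 = 48881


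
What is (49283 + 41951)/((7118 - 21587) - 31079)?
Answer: -45617/22774 ≈ -2.0030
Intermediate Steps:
(49283 + 41951)/((7118 - 21587) - 31079) = 91234/(-14469 - 31079) = 91234/(-45548) = 91234*(-1/45548) = -45617/22774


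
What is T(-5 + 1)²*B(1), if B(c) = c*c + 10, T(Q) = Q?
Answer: 176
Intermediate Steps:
B(c) = 10 + c² (B(c) = c² + 10 = 10 + c²)
T(-5 + 1)²*B(1) = (-5 + 1)²*(10 + 1²) = (-4)²*(10 + 1) = 16*11 = 176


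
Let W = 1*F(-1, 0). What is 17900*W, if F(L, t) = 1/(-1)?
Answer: -17900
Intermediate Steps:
F(L, t) = -1
W = -1 (W = 1*(-1) = -1)
17900*W = 17900*(-1) = -17900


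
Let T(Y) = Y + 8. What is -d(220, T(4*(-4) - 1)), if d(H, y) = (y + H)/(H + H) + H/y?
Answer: 94901/3960 ≈ 23.965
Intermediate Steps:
T(Y) = 8 + Y
d(H, y) = H/y + (H + y)/(2*H) (d(H, y) = (H + y)/((2*H)) + H/y = (H + y)*(1/(2*H)) + H/y = (H + y)/(2*H) + H/y = H/y + (H + y)/(2*H))
-d(220, T(4*(-4) - 1)) = -(1/2 + 220/(8 + (4*(-4) - 1)) + (1/2)*(8 + (4*(-4) - 1))/220) = -(1/2 + 220/(8 + (-16 - 1)) + (1/2)*(8 + (-16 - 1))*(1/220)) = -(1/2 + 220/(8 - 17) + (1/2)*(8 - 17)*(1/220)) = -(1/2 + 220/(-9) + (1/2)*(-9)*(1/220)) = -(1/2 + 220*(-1/9) - 9/440) = -(1/2 - 220/9 - 9/440) = -1*(-94901/3960) = 94901/3960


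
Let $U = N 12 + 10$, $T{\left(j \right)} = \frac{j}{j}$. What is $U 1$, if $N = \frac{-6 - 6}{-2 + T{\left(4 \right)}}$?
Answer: $154$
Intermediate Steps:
$T{\left(j \right)} = 1$
$N = 12$ ($N = \frac{-6 - 6}{-2 + 1} = - \frac{12}{-1} = \left(-12\right) \left(-1\right) = 12$)
$U = 154$ ($U = 12 \cdot 12 + 10 = 144 + 10 = 154$)
$U 1 = 154 \cdot 1 = 154$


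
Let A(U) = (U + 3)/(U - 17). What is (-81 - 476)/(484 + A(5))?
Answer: -1671/1450 ≈ -1.1524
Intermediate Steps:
A(U) = (3 + U)/(-17 + U)
(-81 - 476)/(484 + A(5)) = (-81 - 476)/(484 + (3 + 5)/(-17 + 5)) = -557/(484 + 8/(-12)) = -557/(484 - 1/12*8) = -557/(484 - ⅔) = -557/1450/3 = -557*3/1450 = -1671/1450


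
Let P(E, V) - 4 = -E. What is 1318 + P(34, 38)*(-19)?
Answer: 1888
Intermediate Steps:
P(E, V) = 4 - E
1318 + P(34, 38)*(-19) = 1318 + (4 - 1*34)*(-19) = 1318 + (4 - 34)*(-19) = 1318 - 30*(-19) = 1318 + 570 = 1888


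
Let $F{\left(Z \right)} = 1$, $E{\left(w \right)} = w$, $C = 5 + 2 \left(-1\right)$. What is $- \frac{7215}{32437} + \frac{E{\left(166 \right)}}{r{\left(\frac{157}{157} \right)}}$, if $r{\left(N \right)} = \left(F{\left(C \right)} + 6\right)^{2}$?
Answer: $\frac{5031007}{1589413} \approx 3.1653$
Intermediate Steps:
$C = 3$ ($C = 5 - 2 = 3$)
$r{\left(N \right)} = 49$ ($r{\left(N \right)} = \left(1 + 6\right)^{2} = 7^{2} = 49$)
$- \frac{7215}{32437} + \frac{E{\left(166 \right)}}{r{\left(\frac{157}{157} \right)}} = - \frac{7215}{32437} + \frac{166}{49} = \frac{5031007}{1589413}$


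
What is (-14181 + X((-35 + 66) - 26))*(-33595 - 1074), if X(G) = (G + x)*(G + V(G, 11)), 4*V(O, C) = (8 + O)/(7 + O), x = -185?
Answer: 2098133211/4 ≈ 5.2453e+8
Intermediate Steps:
V(O, C) = (8 + O)/(4*(7 + O)) (V(O, C) = ((8 + O)/(7 + O))/4 = (8 + O)/(4*(7 + O)))
X(G) = (-185 + G)*(G + (8 + G)/(4*(7 + G))) (X(G) = (G - 185)*(G + (8 + G)/(4*(7 + G))) = (-185 + G)*(G + (8 + G)/(4*(7 + G))))
(-14181 + X((-35 + 66) - 26))*(-33595 - 1074) = (-14181 + (-1480 - 5357*((-35 + 66) - 26) - 711*((-35 + 66) - 26)² + 4*((-35 + 66) - 26)³)/(4*(7 + ((-35 + 66) - 26))))*(-33595 - 1074) = (-14181 + (-1480 - 5357*(31 - 26) - 711*(31 - 26)² + 4*(31 - 26)³)/(4*(7 + (31 - 26))))*(-34669) = (-14181 + (-1480 - 5357*5 - 711*5² + 4*5³)/(4*(7 + 5)))*(-34669) = (-14181 + (¼)*(-1480 - 26785 - 711*25 + 4*125)/12)*(-34669) = (-14181 + (¼)*(1/12)*(-1480 - 26785 - 17775 + 500))*(-34669) = (-14181 + (¼)*(1/12)*(-45540))*(-34669) = (-14181 - 3795/4)*(-34669) = -60519/4*(-34669) = 2098133211/4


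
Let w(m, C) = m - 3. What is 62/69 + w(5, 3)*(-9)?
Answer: -1180/69 ≈ -17.101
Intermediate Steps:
w(m, C) = -3 + m
62/69 + w(5, 3)*(-9) = 62/69 + (-3 + 5)*(-9) = 62*(1/69) + 2*(-9) = 62/69 - 18 = -1180/69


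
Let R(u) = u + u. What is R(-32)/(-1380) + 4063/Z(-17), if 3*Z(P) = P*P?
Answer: 247637/5865 ≈ 42.223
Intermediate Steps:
Z(P) = P**2/3 (Z(P) = (P*P)/3 = P**2/3)
R(u) = 2*u
R(-32)/(-1380) + 4063/Z(-17) = (2*(-32))/(-1380) + 4063/(((1/3)*(-17)**2)) = -64*(-1/1380) + 4063/(((1/3)*289)) = 16/345 + 4063/(289/3) = 16/345 + 4063*(3/289) = 16/345 + 717/17 = 247637/5865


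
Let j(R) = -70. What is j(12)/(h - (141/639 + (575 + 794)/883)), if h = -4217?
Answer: 13165530/793462241 ≈ 0.016593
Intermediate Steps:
j(12)/(h - (141/639 + (575 + 794)/883)) = -70/(-4217 - (141/639 + (575 + 794)/883)) = -70/(-4217 - (141*(1/639) + 1369*(1/883))) = -70/(-4217 - (47/213 + 1369/883)) = -70/(-4217 - 1*333098/188079) = -70/(-4217 - 333098/188079) = -70/(-793462241/188079) = -70*(-188079/793462241) = 13165530/793462241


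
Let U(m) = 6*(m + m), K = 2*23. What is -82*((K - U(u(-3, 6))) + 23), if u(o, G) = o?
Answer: -8610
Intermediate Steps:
K = 46
U(m) = 12*m (U(m) = 6*(2*m) = 12*m)
-82*((K - U(u(-3, 6))) + 23) = -82*((46 - 12*(-3)) + 23) = -82*((46 - 1*(-36)) + 23) = -82*((46 + 36) + 23) = -82*(82 + 23) = -82*105 = -8610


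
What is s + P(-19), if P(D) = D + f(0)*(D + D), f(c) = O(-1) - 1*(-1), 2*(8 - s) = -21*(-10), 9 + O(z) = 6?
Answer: -40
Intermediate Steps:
O(z) = -3 (O(z) = -9 + 6 = -3)
s = -97 (s = 8 - (-21)*(-10)/2 = 8 - ½*210 = 8 - 105 = -97)
f(c) = -2 (f(c) = -3 - 1*(-1) = -3 + 1 = -2)
P(D) = -3*D (P(D) = D - 2*(D + D) = D - 4*D = -3*D)
s + P(-19) = -97 - 3*(-19) = -97 + 57 = -40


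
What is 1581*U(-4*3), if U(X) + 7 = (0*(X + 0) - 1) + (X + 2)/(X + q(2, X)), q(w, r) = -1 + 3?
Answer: -11067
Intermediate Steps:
q(w, r) = 2
U(X) = -7 (U(X) = -7 + ((0*(X + 0) - 1) + (X + 2)/(X + 2)) = -7 + ((0*X - 1) + (2 + X)/(2 + X)) = -7 + ((0 - 1) + 1) = -7 + (-1 + 1) = -7 + 0 = -7)
1581*U(-4*3) = 1581*(-7) = -11067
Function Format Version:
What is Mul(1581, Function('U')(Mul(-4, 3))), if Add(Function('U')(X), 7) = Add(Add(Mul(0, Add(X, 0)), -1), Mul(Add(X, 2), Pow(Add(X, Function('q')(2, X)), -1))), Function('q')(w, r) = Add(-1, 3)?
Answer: -11067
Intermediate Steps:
Function('q')(w, r) = 2
Function('U')(X) = -7 (Function('U')(X) = Add(-7, Add(Add(Mul(0, Add(X, 0)), -1), Mul(Add(X, 2), Pow(Add(X, 2), -1)))) = Add(-7, Add(Add(Mul(0, X), -1), Mul(Add(2, X), Pow(Add(2, X), -1)))) = Add(-7, Add(Add(0, -1), 1)) = Add(-7, Add(-1, 1)) = Add(-7, 0) = -7)
Mul(1581, Function('U')(Mul(-4, 3))) = Mul(1581, -7) = -11067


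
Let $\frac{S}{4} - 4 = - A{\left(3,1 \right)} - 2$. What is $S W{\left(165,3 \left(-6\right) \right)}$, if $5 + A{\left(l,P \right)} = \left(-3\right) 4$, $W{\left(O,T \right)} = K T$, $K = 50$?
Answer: $-68400$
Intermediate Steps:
$W{\left(O,T \right)} = 50 T$
$A{\left(l,P \right)} = -17$ ($A{\left(l,P \right)} = -5 - 12 = -17$)
$S = 76$ ($S = 16 + 4 \left(\left(-1\right) \left(-17\right) - 2\right) = 16 + 4 \left(17 - 2\right) = 16 + 4 \cdot 15 = 16 + 60 = 76$)
$S W{\left(165,3 \left(-6\right) \right)} = 76 \cdot 50 \cdot 3 \left(-6\right) = 76 \cdot 50 \left(-18\right) = 76 \left(-900\right) = -68400$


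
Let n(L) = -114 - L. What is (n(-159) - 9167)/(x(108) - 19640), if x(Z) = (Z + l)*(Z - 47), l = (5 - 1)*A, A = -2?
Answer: 4561/6770 ≈ 0.67371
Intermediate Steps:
l = -8 (l = (5 - 1)*(-2) = 4*(-2) = -8)
x(Z) = (-47 + Z)*(-8 + Z) (x(Z) = (Z - 8)*(Z - 47) = (-8 + Z)*(-47 + Z) = (-47 + Z)*(-8 + Z))
(n(-159) - 9167)/(x(108) - 19640) = ((-114 - 1*(-159)) - 9167)/((376 + 108² - 55*108) - 19640) = ((-114 + 159) - 9167)/((376 + 11664 - 5940) - 19640) = (45 - 9167)/(6100 - 19640) = -9122/(-13540) = -9122*(-1/13540) = 4561/6770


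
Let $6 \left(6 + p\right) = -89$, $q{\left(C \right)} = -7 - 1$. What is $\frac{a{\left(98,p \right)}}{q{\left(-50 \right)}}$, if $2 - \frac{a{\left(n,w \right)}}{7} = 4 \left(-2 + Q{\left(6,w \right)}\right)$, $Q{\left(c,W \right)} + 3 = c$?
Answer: $\frac{7}{4} \approx 1.75$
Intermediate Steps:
$q{\left(C \right)} = -8$ ($q{\left(C \right)} = -7 - 1 = -8$)
$Q{\left(c,W \right)} = -3 + c$
$p = - \frac{125}{6}$ ($p = -6 + \frac{1}{6} \left(-89\right) = -6 - \frac{89}{6} = - \frac{125}{6} \approx -20.833$)
$a{\left(n,w \right)} = -14$ ($a{\left(n,w \right)} = 14 - 7 \cdot 4 \left(-2 + \left(-3 + 6\right)\right) = 14 - 7 \cdot 4 \left(-2 + 3\right) = 14 - 7 \cdot 4 \cdot 1 = 14 - 28 = -14$)
$\frac{a{\left(98,p \right)}}{q{\left(-50 \right)}} = - \frac{14}{-8} = \left(-14\right) \left(- \frac{1}{8}\right) = \frac{7}{4}$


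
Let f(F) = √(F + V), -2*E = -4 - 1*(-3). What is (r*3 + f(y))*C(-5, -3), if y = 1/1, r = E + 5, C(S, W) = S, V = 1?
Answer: -165/2 - 5*√2 ≈ -89.571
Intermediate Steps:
E = ½ (E = -(-4 - 1*(-3))/2 = -(-4 + 3)/2 = -½*(-1) = ½ ≈ 0.50000)
r = 11/2 (r = ½ + 5 = 11/2 ≈ 5.5000)
y = 1
f(F) = √(1 + F) (f(F) = √(F + 1) = √(1 + F))
(r*3 + f(y))*C(-5, -3) = ((11/2)*3 + √(1 + 1))*(-5) = (33/2 + √2)*(-5) = -165/2 - 5*√2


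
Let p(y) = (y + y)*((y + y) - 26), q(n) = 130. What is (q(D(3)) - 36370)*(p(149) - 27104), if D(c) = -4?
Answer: -1955220480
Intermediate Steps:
p(y) = 2*y*(-26 + 2*y) (p(y) = (2*y)*(2*y - 26) = (2*y)*(-26 + 2*y) = 2*y*(-26 + 2*y))
(q(D(3)) - 36370)*(p(149) - 27104) = (130 - 36370)*(4*149*(-13 + 149) - 27104) = -36240*(4*149*136 - 27104) = -36240*(81056 - 27104) = -36240*53952 = -1955220480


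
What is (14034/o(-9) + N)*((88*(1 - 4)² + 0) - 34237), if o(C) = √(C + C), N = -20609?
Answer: 689268005 + 78227855*I*√2 ≈ 6.8927e+8 + 1.1063e+8*I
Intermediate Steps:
o(C) = √2*√C (o(C) = √(2*C) = √2*√C)
(14034/o(-9) + N)*((88*(1 - 4)² + 0) - 34237) = (14034/((√2*√(-9))) - 20609)*((88*(1 - 4)² + 0) - 34237) = (14034/((√2*(3*I))) - 20609)*((88*(-3)² + 0) - 34237) = (14034/((3*I*√2)) - 20609)*((88*9 + 0) - 34237) = (14034*(-I*√2/6) - 20609)*((792 + 0) - 34237) = (-2339*I*√2 - 20609)*(792 - 34237) = (-20609 - 2339*I*√2)*(-33445) = 689268005 + 78227855*I*√2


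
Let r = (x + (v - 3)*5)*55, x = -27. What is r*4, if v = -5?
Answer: -14740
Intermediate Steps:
r = -3685 (r = (-27 + (-5 - 3)*5)*55 = (-27 - 8*5)*55 = (-27 - 40)*55 = -67*55 = -3685)
r*4 = -3685*4 = -14740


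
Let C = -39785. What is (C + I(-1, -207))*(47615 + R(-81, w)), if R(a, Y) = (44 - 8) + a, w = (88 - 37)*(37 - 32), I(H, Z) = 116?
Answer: -1887054330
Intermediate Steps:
w = 255 (w = 51*5 = 255)
R(a, Y) = 36 + a
(C + I(-1, -207))*(47615 + R(-81, w)) = (-39785 + 116)*(47615 + (36 - 81)) = -39669*(47615 - 45) = -39669*47570 = -1887054330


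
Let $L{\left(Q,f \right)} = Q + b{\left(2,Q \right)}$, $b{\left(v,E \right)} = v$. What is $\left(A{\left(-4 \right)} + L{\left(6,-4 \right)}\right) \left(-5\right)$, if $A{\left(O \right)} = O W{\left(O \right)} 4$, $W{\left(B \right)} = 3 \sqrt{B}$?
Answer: $-40 + 480 i \approx -40.0 + 480.0 i$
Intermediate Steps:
$L{\left(Q,f \right)} = 2 + Q$ ($L{\left(Q,f \right)} = Q + 2 = 2 + Q$)
$A{\left(O \right)} = 12 O^{\frac{3}{2}}$ ($A{\left(O \right)} = O 3 \sqrt{O} 4 = 3 O^{\frac{3}{2}} \cdot 4 = 12 O^{\frac{3}{2}}$)
$\left(A{\left(-4 \right)} + L{\left(6,-4 \right)}\right) \left(-5\right) = \left(12 \left(-4\right)^{\frac{3}{2}} + \left(2 + 6\right)\right) \left(-5\right) = \left(12 \left(- 8 i\right) + 8\right) \left(-5\right) = \left(- 96 i + 8\right) \left(-5\right) = \left(8 - 96 i\right) \left(-5\right) = -40 + 480 i$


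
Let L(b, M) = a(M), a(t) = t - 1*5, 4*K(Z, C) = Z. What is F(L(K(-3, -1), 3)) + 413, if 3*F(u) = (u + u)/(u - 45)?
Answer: 58237/141 ≈ 413.03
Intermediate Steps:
K(Z, C) = Z/4
a(t) = -5 + t (a(t) = t - 5 = -5 + t)
L(b, M) = -5 + M
F(u) = 2*u/(3*(-45 + u)) (F(u) = ((u + u)/(u - 45))/3 = ((2*u)/(-45 + u))/3 = (2*u/(-45 + u))/3 = 2*u/(3*(-45 + u)))
F(L(K(-3, -1), 3)) + 413 = 2*(-5 + 3)/(3*(-45 + (-5 + 3))) + 413 = (⅔)*(-2)/(-45 - 2) + 413 = (⅔)*(-2)/(-47) + 413 = (⅔)*(-2)*(-1/47) + 413 = 4/141 + 413 = 58237/141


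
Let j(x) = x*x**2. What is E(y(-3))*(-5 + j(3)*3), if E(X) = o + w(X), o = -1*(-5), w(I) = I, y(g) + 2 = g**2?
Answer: 912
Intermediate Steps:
y(g) = -2 + g**2
o = 5
j(x) = x**3
E(X) = 5 + X
E(y(-3))*(-5 + j(3)*3) = (5 + (-2 + (-3)**2))*(-5 + 3**3*3) = (5 + (-2 + 9))*(-5 + 27*3) = (5 + 7)*(-5 + 81) = 12*76 = 912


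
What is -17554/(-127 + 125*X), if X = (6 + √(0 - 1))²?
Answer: -517843/140941 + 1097125*I/845646 ≈ -3.6742 + 1.2974*I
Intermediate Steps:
X = (6 + I)² (X = (6 + √(-1))² = (6 + I)² ≈ 35.0 + 12.0*I)
-17554/(-127 + 125*X) = -17554/(-127 + 125*(6 + I)²)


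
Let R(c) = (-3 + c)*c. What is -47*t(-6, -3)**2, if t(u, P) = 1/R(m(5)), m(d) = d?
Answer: -47/100 ≈ -0.47000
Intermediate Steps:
R(c) = c*(-3 + c)
t(u, P) = 1/10 (t(u, P) = 1/(5*(-3 + 5)) = 1/(5*2) = 1/10)
-47*t(-6, -3)**2 = -47*(1/10)**2 = -47*1/100 = -47/100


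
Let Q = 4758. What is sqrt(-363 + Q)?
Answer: sqrt(4395) ≈ 66.295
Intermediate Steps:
sqrt(-363 + Q) = sqrt(-363 + 4758) = sqrt(4395)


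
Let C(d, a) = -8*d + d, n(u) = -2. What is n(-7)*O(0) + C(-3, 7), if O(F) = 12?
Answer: -3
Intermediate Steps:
C(d, a) = -7*d
n(-7)*O(0) + C(-3, 7) = -2*12 - 7*(-3) = -24 + 21 = -3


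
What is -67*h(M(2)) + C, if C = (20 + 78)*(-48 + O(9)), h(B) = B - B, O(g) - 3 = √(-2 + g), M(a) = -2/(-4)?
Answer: -4410 + 98*√7 ≈ -4150.7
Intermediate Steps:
M(a) = ½ (M(a) = -2*(-¼) = ½)
O(g) = 3 + √(-2 + g)
h(B) = 0
C = -4410 + 98*√7 (C = (20 + 78)*(-48 + (3 + √(-2 + 9))) = 98*(-48 + (3 + √7)) = 98*(-45 + √7) = -4410 + 98*√7 ≈ -4150.7)
-67*h(M(2)) + C = -67*0 + (-4410 + 98*√7) = 0 + (-4410 + 98*√7) = -4410 + 98*√7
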